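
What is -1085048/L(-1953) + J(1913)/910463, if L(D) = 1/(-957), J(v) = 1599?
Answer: 945416526764967/910463 ≈ 1.0384e+9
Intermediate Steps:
L(D) = -1/957
-1085048/L(-1953) + J(1913)/910463 = -1085048/(-1/957) + 1599/910463 = -1085048*(-957) + 1599*(1/910463) = 1038390936 + 1599/910463 = 945416526764967/910463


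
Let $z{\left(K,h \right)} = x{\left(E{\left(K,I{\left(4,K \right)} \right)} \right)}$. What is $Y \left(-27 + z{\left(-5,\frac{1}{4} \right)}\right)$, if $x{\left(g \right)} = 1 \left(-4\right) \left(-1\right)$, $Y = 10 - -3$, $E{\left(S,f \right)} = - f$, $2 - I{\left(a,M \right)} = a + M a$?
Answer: $-299$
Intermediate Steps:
$I{\left(a,M \right)} = 2 - a - M a$ ($I{\left(a,M \right)} = 2 - \left(a + M a\right) = 2 - a - M a$)
$Y = 13$ ($Y = 10 + 3 = 13$)
$x{\left(g \right)} = 4$ ($x{\left(g \right)} = \left(-4\right) \left(-1\right) = 4$)
$z{\left(K,h \right)} = 4$
$Y \left(-27 + z{\left(-5,\frac{1}{4} \right)}\right) = 13 \left(-27 + 4\right) = 13 \left(-23\right) = -299$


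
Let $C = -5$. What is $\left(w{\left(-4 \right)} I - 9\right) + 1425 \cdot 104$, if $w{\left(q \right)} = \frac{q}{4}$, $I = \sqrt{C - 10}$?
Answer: $148191 - i \sqrt{15} \approx 1.4819 \cdot 10^{5} - 3.873 i$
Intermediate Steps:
$I = i \sqrt{15}$ ($I = \sqrt{-5 - 10} = \sqrt{-15} = i \sqrt{15} \approx 3.873 i$)
$w{\left(q \right)} = \frac{q}{4}$ ($w{\left(q \right)} = q \frac{1}{4} = \frac{q}{4}$)
$\left(w{\left(-4 \right)} I - 9\right) + 1425 \cdot 104 = \left(\frac{1}{4} \left(-4\right) i \sqrt{15} - 9\right) + 1425 \cdot 104 = \left(- i \sqrt{15} - 9\right) + 148200 = \left(-9 - i \sqrt{15}\right) + 148200 = 148191 - i \sqrt{15}$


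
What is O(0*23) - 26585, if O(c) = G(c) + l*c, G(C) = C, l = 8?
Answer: -26585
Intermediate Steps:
O(c) = 9*c (O(c) = c + 8*c = 9*c)
O(0*23) - 26585 = 9*(0*23) - 26585 = 9*0 - 26585 = 0 - 26585 = -26585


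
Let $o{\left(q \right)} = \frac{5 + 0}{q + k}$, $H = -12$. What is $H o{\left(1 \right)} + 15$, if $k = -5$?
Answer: $30$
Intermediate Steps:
$o{\left(q \right)} = \frac{5}{-5 + q}$ ($o{\left(q \right)} = \frac{5 + 0}{q - 5} = \frac{5}{-5 + q}$)
$H o{\left(1 \right)} + 15 = - 12 \frac{5}{-5 + 1} + 15 = - 12 \frac{5}{-4} + 15 = - 12 \cdot 5 \left(- \frac{1}{4}\right) + 15 = \left(-12\right) \left(- \frac{5}{4}\right) + 15 = 15 + 15 = 30$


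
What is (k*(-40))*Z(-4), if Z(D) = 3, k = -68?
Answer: 8160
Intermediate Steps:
(k*(-40))*Z(-4) = -68*(-40)*3 = 2720*3 = 8160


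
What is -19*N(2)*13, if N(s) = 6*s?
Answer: -2964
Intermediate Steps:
-19*N(2)*13 = -114*2*13 = -19*12*13 = -228*13 = -2964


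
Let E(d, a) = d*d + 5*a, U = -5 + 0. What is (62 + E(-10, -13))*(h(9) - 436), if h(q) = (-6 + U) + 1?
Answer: -43262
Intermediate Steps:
U = -5
E(d, a) = d² + 5*a
h(q) = -10 (h(q) = (-6 - 5) + 1 = -11 + 1 = -10)
(62 + E(-10, -13))*(h(9) - 436) = (62 + ((-10)² + 5*(-13)))*(-10 - 436) = (62 + (100 - 65))*(-446) = (62 + 35)*(-446) = 97*(-446) = -43262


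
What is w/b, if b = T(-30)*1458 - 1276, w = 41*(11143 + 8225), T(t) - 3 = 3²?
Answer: 198522/4055 ≈ 48.957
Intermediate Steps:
T(t) = 12 (T(t) = 3 + 3² = 3 + 9 = 12)
w = 794088 (w = 41*19368 = 794088)
b = 16220 (b = 12*1458 - 1276 = 17496 - 1276 = 16220)
w/b = 794088/16220 = 794088*(1/16220) = 198522/4055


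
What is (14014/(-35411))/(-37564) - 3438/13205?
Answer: -2286484836641/8782505553410 ≈ -0.26035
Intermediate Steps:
(14014/(-35411))/(-37564) - 3438/13205 = (14014*(-1/35411))*(-1/37564) - 3438*1/13205 = -14014/35411*(-1/37564) - 3438/13205 = 7007/665089402 - 3438/13205 = -2286484836641/8782505553410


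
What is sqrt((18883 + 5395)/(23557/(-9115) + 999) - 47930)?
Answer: I*sqrt(246979541189193685)/2270582 ≈ 218.87*I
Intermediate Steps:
sqrt((18883 + 5395)/(23557/(-9115) + 999) - 47930) = sqrt(24278/(23557*(-1/9115) + 999) - 47930) = sqrt(24278/(-23557/9115 + 999) - 47930) = sqrt(24278/(9082328/9115) - 47930) = sqrt(24278*(9115/9082328) - 47930) = sqrt(110646985/4541164 - 47930) = sqrt(-217547343535/4541164) = I*sqrt(246979541189193685)/2270582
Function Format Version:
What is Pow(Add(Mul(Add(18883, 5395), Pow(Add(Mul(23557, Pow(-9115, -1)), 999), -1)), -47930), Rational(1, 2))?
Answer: Mul(Rational(1, 2270582), I, Pow(246979541189193685, Rational(1, 2))) ≈ Mul(218.87, I)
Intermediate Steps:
Pow(Add(Mul(Add(18883, 5395), Pow(Add(Mul(23557, Pow(-9115, -1)), 999), -1)), -47930), Rational(1, 2)) = Pow(Add(Mul(24278, Pow(Add(Mul(23557, Rational(-1, 9115)), 999), -1)), -47930), Rational(1, 2)) = Pow(Add(Mul(24278, Pow(Add(Rational(-23557, 9115), 999), -1)), -47930), Rational(1, 2)) = Pow(Add(Mul(24278, Pow(Rational(9082328, 9115), -1)), -47930), Rational(1, 2)) = Pow(Add(Mul(24278, Rational(9115, 9082328)), -47930), Rational(1, 2)) = Pow(Add(Rational(110646985, 4541164), -47930), Rational(1, 2)) = Pow(Rational(-217547343535, 4541164), Rational(1, 2)) = Mul(Rational(1, 2270582), I, Pow(246979541189193685, Rational(1, 2)))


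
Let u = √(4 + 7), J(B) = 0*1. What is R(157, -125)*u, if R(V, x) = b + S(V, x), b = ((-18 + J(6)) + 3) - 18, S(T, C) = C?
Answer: -158*√11 ≈ -524.03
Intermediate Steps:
J(B) = 0
u = √11 ≈ 3.3166
b = -33 (b = ((-18 + 0) + 3) - 18 = (-18 + 3) - 18 = -15 - 18 = -33)
R(V, x) = -33 + x
R(157, -125)*u = (-33 - 125)*√11 = -158*√11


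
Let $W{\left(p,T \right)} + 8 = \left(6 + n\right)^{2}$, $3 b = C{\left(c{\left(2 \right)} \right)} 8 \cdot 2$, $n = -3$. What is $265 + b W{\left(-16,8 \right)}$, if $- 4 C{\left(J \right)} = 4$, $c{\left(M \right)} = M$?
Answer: $\frac{779}{3} \approx 259.67$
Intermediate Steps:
$C{\left(J \right)} = -1$ ($C{\left(J \right)} = \left(- \frac{1}{4}\right) 4 = -1$)
$b = - \frac{16}{3}$ ($b = \frac{\left(-1\right) 8 \cdot 2}{3} = \frac{\left(-8\right) 2}{3} = \frac{1}{3} \left(-16\right) = - \frac{16}{3} \approx -5.3333$)
$W{\left(p,T \right)} = 1$ ($W{\left(p,T \right)} = -8 + \left(6 - 3\right)^{2} = -8 + 3^{2} = -8 + 9 = 1$)
$265 + b W{\left(-16,8 \right)} = 265 - \frac{16}{3} = \frac{779}{3}$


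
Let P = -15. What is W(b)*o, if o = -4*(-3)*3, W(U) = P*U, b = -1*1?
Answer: 540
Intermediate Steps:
b = -1
W(U) = -15*U
o = 36 (o = 12*3 = 36)
W(b)*o = -15*(-1)*36 = 15*36 = 540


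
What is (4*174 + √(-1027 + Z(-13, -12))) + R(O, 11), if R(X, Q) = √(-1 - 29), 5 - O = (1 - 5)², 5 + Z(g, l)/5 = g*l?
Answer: 696 + I*√30 + 4*I*√17 ≈ 696.0 + 21.97*I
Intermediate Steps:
Z(g, l) = -25 + 5*g*l (Z(g, l) = -25 + 5*(g*l) = -25 + 5*g*l)
O = -11 (O = 5 - (1 - 5)² = 5 - 1*(-4)² = 5 - 1*16 = 5 - 16 = -11)
R(X, Q) = I*√30 (R(X, Q) = √(-30) = I*√30)
(4*174 + √(-1027 + Z(-13, -12))) + R(O, 11) = (4*174 + √(-1027 + (-25 + 5*(-13)*(-12)))) + I*√30 = (696 + √(-1027 + (-25 + 780))) + I*√30 = (696 + √(-1027 + 755)) + I*√30 = (696 + √(-272)) + I*√30 = (696 + 4*I*√17) + I*√30 = 696 + I*√30 + 4*I*√17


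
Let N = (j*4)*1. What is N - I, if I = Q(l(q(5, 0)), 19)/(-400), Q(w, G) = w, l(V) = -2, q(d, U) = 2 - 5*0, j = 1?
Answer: 799/200 ≈ 3.9950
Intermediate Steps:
q(d, U) = 2 (q(d, U) = 2 + 0 = 2)
I = 1/200 (I = -2/(-400) = -2*(-1/400) = 1/200 ≈ 0.0050000)
N = 4 (N = (1*4)*1 = 4*1 = 4)
N - I = 4 - 1*1/200 = 4 - 1/200 = 799/200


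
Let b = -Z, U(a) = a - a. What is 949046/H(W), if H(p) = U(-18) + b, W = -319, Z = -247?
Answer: 949046/247 ≈ 3842.3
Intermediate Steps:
U(a) = 0
b = 247 (b = -1*(-247) = 247)
H(p) = 247 (H(p) = 0 + 247 = 247)
949046/H(W) = 949046/247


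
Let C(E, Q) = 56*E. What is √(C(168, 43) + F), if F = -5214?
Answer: 3*√466 ≈ 64.761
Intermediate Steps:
√(C(168, 43) + F) = √(56*168 - 5214) = √(9408 - 5214) = √4194 = 3*√466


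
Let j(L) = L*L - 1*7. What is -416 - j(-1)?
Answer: -410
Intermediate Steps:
j(L) = -7 + L**2 (j(L) = L**2 - 7 = -7 + L**2)
-416 - j(-1) = -416 - (-7 + (-1)**2) = -416 - (-7 + 1) = -416 - 1*(-6) = -416 + 6 = -410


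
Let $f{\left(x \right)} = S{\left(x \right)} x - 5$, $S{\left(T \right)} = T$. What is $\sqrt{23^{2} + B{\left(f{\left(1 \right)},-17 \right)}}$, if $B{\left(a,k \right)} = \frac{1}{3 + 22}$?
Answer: $\frac{\sqrt{13226}}{5} \approx 23.001$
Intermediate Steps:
$f{\left(x \right)} = -5 + x^{2}$ ($f{\left(x \right)} = x x - 5 = x^{2} - 5 = -5 + x^{2}$)
$B{\left(a,k \right)} = \frac{1}{25}$
$\sqrt{23^{2} + B{\left(f{\left(1 \right)},-17 \right)}} = \sqrt{23^{2} + \frac{1}{25}} = \sqrt{529 + \frac{1}{25}} = \sqrt{\frac{13226}{25}} = \frac{\sqrt{13226}}{5}$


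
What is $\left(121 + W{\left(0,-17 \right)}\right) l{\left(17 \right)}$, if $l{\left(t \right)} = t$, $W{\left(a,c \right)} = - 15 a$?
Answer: $2057$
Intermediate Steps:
$\left(121 + W{\left(0,-17 \right)}\right) l{\left(17 \right)} = \left(121 - 0\right) 17 = \left(121 + 0\right) 17 = 121 \cdot 17 = 2057$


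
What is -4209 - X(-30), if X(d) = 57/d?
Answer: -42071/10 ≈ -4207.1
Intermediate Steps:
-4209 - X(-30) = -4209 - 57/(-30) = -4209 - 57*(-1)/30 = -4209 - 1*(-19/10) = -4209 + 19/10 = -42071/10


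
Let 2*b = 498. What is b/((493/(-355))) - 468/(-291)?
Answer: -8497407/47821 ≈ -177.69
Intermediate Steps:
b = 249 (b = (½)*498 = 249)
b/((493/(-355))) - 468/(-291) = 249/((493/(-355))) - 468/(-291) = 249/((493*(-1/355))) - 468*(-1/291) = 249/(-493/355) + 156/97 = 249*(-355/493) + 156/97 = -88395/493 + 156/97 = -8497407/47821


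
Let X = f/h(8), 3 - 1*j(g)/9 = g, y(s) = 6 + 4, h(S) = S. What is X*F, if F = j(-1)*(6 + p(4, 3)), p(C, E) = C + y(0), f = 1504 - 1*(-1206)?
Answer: 243900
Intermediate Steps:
y(s) = 10
f = 2710 (f = 1504 + 1206 = 2710)
p(C, E) = 10 + C (p(C, E) = C + 10 = 10 + C)
j(g) = 27 - 9*g
F = 720 (F = (27 - 9*(-1))*(6 + (10 + 4)) = (27 + 9)*(6 + 14) = 36*20 = 720)
X = 1355/4 (X = 2710/8 = 2710*(1/8) = 1355/4 ≈ 338.75)
X*F = (1355/4)*720 = 243900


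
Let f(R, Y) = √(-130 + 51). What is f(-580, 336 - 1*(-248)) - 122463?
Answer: -122463 + I*√79 ≈ -1.2246e+5 + 8.8882*I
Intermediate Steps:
f(R, Y) = I*√79 (f(R, Y) = √(-79) = I*√79)
f(-580, 336 - 1*(-248)) - 122463 = I*√79 - 122463 = -122463 + I*√79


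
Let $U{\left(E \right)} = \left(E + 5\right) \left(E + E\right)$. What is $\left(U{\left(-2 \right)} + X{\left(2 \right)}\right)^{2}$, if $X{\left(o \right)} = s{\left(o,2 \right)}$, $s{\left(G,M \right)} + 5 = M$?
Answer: $225$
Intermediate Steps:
$s{\left(G,M \right)} = -5 + M$
$X{\left(o \right)} = -3$ ($X{\left(o \right)} = -5 + 2 = -3$)
$U{\left(E \right)} = 2 E \left(5 + E\right)$ ($U{\left(E \right)} = \left(5 + E\right) 2 E = 2 E \left(5 + E\right)$)
$\left(U{\left(-2 \right)} + X{\left(2 \right)}\right)^{2} = \left(2 \left(-2\right) \left(5 - 2\right) - 3\right)^{2} = \left(2 \left(-2\right) 3 - 3\right)^{2} = \left(-12 - 3\right)^{2} = \left(-15\right)^{2} = 225$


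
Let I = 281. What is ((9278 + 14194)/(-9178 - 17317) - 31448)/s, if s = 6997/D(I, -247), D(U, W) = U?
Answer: -234139943192/185385515 ≈ -1263.0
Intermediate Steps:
s = 6997/281 ≈ 24.900
((9278 + 14194)/(-9178 - 17317) - 31448)/s = ((9278 + 14194)/(-9178 - 17317) - 31448)/(6997/281) = (23472/(-26495) - 31448)*(281/6997) = (23472*(-1/26495) - 31448)*(281/6997) = (-23472/26495 - 31448)*(281/6997) = -833238232/26495*281/6997 = -234139943192/185385515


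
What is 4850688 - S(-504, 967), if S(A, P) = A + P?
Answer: 4850225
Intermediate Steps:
4850688 - S(-504, 967) = 4850688 - (-504 + 967) = 4850688 - 1*463 = 4850688 - 463 = 4850225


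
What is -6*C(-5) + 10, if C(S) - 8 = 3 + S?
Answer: -26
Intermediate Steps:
C(S) = 11 + S (C(S) = 8 + (3 + S) = 11 + S)
-6*C(-5) + 10 = -6*(11 - 5) + 10 = -6*6 + 10 = -36 + 10 = -26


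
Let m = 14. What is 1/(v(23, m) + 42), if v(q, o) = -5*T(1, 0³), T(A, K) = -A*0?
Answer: 1/42 ≈ 0.023810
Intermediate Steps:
T(A, K) = 0
v(q, o) = 0 (v(q, o) = -5*0 = 0)
1/(v(23, m) + 42) = 1/(0 + 42) = 1/42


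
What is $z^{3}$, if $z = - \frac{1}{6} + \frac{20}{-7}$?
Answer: $- \frac{2048383}{74088} \approx -27.648$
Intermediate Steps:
$z = - \frac{127}{42}$ ($z = \left(-1\right) \frac{1}{6} + 20 \left(- \frac{1}{7}\right) = - \frac{1}{6} - \frac{20}{7} = - \frac{127}{42} \approx -3.0238$)
$z^{3} = \left(- \frac{127}{42}\right)^{3} = - \frac{2048383}{74088}$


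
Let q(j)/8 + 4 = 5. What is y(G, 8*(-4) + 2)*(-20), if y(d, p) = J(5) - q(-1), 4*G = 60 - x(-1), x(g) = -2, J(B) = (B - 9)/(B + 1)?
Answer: 520/3 ≈ 173.33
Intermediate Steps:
J(B) = (-9 + B)/(1 + B)
q(j) = 8 (q(j) = -32 + 8*5 = -32 + 40 = 8)
G = 31/2 (G = (60 - 1*(-2))/4 = (60 + 2)/4 = (¼)*62 = 31/2 ≈ 15.500)
y(d, p) = -26/3 (y(d, p) = (-9 + 5)/(1 + 5) - 1*8 = -4/6 - 8 = (⅙)*(-4) - 8 = -⅔ - 8 = -26/3)
y(G, 8*(-4) + 2)*(-20) = -26/3*(-20) = 520/3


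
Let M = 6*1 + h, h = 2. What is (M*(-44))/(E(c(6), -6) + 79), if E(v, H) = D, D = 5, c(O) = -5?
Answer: -88/21 ≈ -4.1905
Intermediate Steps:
E(v, H) = 5
M = 8 (M = 6*1 + 2 = 6 + 2 = 8)
(M*(-44))/(E(c(6), -6) + 79) = (8*(-44))/(5 + 79) = -352/84 = -352*1/84 = -88/21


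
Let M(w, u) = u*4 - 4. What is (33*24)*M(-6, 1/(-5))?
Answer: -19008/5 ≈ -3801.6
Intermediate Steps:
M(w, u) = -4 + 4*u (M(w, u) = 4*u - 4 = -4 + 4*u)
(33*24)*M(-6, 1/(-5)) = (33*24)*(-4 + 4/(-5)) = 792*(-4 + 4*(-⅕)) = 792*(-4 - ⅘) = 792*(-24/5) = -19008/5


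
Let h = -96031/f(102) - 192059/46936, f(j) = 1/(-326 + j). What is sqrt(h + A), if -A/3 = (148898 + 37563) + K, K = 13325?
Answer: sqrt(11516991502999758)/23468 ≈ 4572.9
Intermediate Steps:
A = -599358 (A = -3*((148898 + 37563) + 13325) = -3*(186461 + 13325) = -3*199786 = -599358)
h = 1009637475525/46936 (h = -96031/(1/(-326 + 102)) - 192059/46936 = -96031/(1/(-224)) - 192059*1/46936 = -96031/(-1/224) - 192059/46936 = -96031*(-224) - 192059/46936 = 21510944 - 192059/46936 = 1009637475525/46936 ≈ 2.1511e+7)
sqrt(h + A) = sqrt(1009637475525/46936 - 599358) = sqrt(981506008437/46936) = sqrt(11516991502999758)/23468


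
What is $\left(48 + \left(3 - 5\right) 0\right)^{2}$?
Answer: $2304$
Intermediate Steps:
$\left(48 + \left(3 - 5\right) 0\right)^{2} = \left(48 - 0\right)^{2} = \left(48 + 0\right)^{2} = 48^{2} = 2304$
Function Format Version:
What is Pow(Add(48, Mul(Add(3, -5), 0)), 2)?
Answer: 2304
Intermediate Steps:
Pow(Add(48, Mul(Add(3, -5), 0)), 2) = Pow(Add(48, Mul(-2, 0)), 2) = Pow(Add(48, 0), 2) = Pow(48, 2) = 2304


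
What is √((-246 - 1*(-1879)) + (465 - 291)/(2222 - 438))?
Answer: √324849229/446 ≈ 40.412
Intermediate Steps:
√((-246 - 1*(-1879)) + (465 - 291)/(2222 - 438)) = √((-246 + 1879) + 174/1784) = √(1633 + 174*(1/1784)) = √(1633 + 87/892) = √(1456723/892) = √324849229/446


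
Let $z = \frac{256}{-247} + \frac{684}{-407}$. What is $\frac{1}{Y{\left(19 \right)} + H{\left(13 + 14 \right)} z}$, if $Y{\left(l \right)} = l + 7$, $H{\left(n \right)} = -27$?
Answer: $\frac{100529}{9988534} \approx 0.010064$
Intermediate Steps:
$Y{\left(l \right)} = 7 + l$
$z = - \frac{273140}{100529}$ ($z = 256 \left(- \frac{1}{247}\right) + 684 \left(- \frac{1}{407}\right) = - \frac{256}{247} - \frac{684}{407} = - \frac{273140}{100529} \approx -2.717$)
$\frac{1}{Y{\left(19 \right)} + H{\left(13 + 14 \right)} z} = \frac{1}{\left(7 + 19\right) - - \frac{7374780}{100529}} = \frac{1}{26 + \frac{7374780}{100529}} = \frac{1}{\frac{9988534}{100529}} = \frac{100529}{9988534}$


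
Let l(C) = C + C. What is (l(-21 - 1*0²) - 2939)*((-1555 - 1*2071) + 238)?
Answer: 10099628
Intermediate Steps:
l(C) = 2*C
(l(-21 - 1*0²) - 2939)*((-1555 - 1*2071) + 238) = (2*(-21 - 1*0²) - 2939)*((-1555 - 1*2071) + 238) = (2*(-21 - 1*0) - 2939)*((-1555 - 2071) + 238) = (2*(-21 + 0) - 2939)*(-3626 + 238) = (2*(-21) - 2939)*(-3388) = (-42 - 2939)*(-3388) = -2981*(-3388) = 10099628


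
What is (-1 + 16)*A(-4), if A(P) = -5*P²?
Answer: -1200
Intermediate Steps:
(-1 + 16)*A(-4) = (-1 + 16)*(-5*(-4)²) = 15*(-5*16) = 15*(-80) = -1200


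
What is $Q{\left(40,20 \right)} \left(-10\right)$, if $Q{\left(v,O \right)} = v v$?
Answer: $-16000$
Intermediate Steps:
$Q{\left(v,O \right)} = v^{2}$
$Q{\left(40,20 \right)} \left(-10\right) = 40^{2} \left(-10\right) = 1600 \left(-10\right) = -16000$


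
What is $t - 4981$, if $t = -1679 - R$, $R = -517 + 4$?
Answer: $-6147$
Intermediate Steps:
$R = -513$
$t = -1166$ ($t = -1679 - -513 = -1679 + 513 = -1166$)
$t - 4981 = -1166 - 4981 = -6147$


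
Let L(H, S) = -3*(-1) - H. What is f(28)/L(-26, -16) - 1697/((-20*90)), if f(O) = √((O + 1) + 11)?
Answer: 1697/1800 + 2*√10/29 ≈ 1.1609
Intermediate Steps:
L(H, S) = 3 - H
f(O) = √(12 + O) (f(O) = √((1 + O) + 11) = √(12 + O))
f(28)/L(-26, -16) - 1697/((-20*90)) = √(12 + 28)/(3 - 1*(-26)) - 1697/((-20*90)) = √40/(3 + 26) - 1697/(-1800) = (2*√10)/29 - 1697*(-1/1800) = (2*√10)*(1/29) + 1697/1800 = 2*√10/29 + 1697/1800 = 1697/1800 + 2*√10/29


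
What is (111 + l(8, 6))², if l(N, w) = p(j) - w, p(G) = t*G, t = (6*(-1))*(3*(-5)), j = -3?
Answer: 27225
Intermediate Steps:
t = 90 (t = -6*(-15) = 90)
p(G) = 90*G
l(N, w) = -270 - w (l(N, w) = 90*(-3) - w = -270 - w)
(111 + l(8, 6))² = (111 + (-270 - 1*6))² = (111 + (-270 - 6))² = (111 - 276)² = (-165)² = 27225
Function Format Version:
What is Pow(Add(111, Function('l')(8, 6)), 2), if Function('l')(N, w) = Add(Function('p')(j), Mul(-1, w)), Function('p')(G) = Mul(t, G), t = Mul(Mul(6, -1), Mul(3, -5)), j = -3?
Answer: 27225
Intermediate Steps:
t = 90 (t = Mul(-6, -15) = 90)
Function('p')(G) = Mul(90, G)
Function('l')(N, w) = Add(-270, Mul(-1, w)) (Function('l')(N, w) = Add(Mul(90, -3), Mul(-1, w)) = Add(-270, Mul(-1, w)))
Pow(Add(111, Function('l')(8, 6)), 2) = Pow(Add(111, Add(-270, Mul(-1, 6))), 2) = Pow(Add(111, Add(-270, -6)), 2) = Pow(Add(111, -276), 2) = Pow(-165, 2) = 27225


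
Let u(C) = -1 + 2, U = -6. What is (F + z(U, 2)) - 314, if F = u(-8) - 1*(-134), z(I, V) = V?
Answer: -177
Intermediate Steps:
u(C) = 1
F = 135 (F = 1 - 1*(-134) = 1 + 134 = 135)
(F + z(U, 2)) - 314 = (135 + 2) - 314 = 137 - 314 = -177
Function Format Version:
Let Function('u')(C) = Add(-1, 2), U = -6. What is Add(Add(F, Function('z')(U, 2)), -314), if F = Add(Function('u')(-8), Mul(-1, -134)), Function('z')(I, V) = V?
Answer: -177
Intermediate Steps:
Function('u')(C) = 1
F = 135 (F = Add(1, Mul(-1, -134)) = Add(1, 134) = 135)
Add(Add(F, Function('z')(U, 2)), -314) = Add(Add(135, 2), -314) = Add(137, -314) = -177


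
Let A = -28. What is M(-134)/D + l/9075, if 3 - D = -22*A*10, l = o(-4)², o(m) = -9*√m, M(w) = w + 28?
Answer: -344306/18624925 ≈ -0.018486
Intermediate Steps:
M(w) = 28 + w
l = -324 (l = (-18*I)² = -324)
D = -6157 (D = 3 - (-22*(-28))*10 = 3 - 616*10 = 3 - 1*6160 = 3 - 6160 = -6157)
M(-134)/D + l/9075 = (28 - 134)/(-6157) - 324/9075 = -106*(-1/6157) - 324*1/9075 = 106/6157 - 108/3025 = -344306/18624925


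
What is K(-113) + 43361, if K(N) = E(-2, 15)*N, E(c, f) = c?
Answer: 43587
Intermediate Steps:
K(N) = -2*N
K(-113) + 43361 = -2*(-113) + 43361 = 226 + 43361 = 43587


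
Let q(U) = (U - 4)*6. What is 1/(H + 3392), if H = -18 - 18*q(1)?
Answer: 1/3698 ≈ 0.00027042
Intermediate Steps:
q(U) = -24 + 6*U (q(U) = (-4 + U)*6 = -24 + 6*U)
H = 306 (H = -18 - 18*(-24 + 6*1) = -18 - 18*(-24 + 6) = -18 - 18*(-18) = -18 + 324 = 306)
1/(H + 3392) = 1/(306 + 3392) = 1/3698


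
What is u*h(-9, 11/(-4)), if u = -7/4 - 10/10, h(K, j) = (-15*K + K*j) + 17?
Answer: -7777/16 ≈ -486.06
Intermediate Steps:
h(K, j) = 17 - 15*K + K*j
u = -11/4 (u = -7*¼ - 10*⅒ = -7/4 - 1 = -11/4 ≈ -2.7500)
u*h(-9, 11/(-4)) = -11*(17 - 15*(-9) - 99/(-4))/4 = -11*(17 + 135 - 99*(-1)/4)/4 = -11*(17 + 135 - 9*(-11/4))/4 = -11*(17 + 135 + 99/4)/4 = -11/4*707/4 = -7777/16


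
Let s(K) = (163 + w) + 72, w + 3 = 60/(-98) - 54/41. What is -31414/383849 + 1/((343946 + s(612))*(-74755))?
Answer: -1623768433298774461/19840895430613583370 ≈ -0.081839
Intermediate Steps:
w = -9903/2009 (w = -3 + (60/(-98) - 54/41) = -3 + (60*(-1/98) - 54*1/41) = -3 + (-30/49 - 54/41) = -3 - 3876/2009 = -9903/2009 ≈ -4.9293)
s(K) = 462212/2009 (s(K) = (163 - 9903/2009) + 72 = 317564/2009 + 72 = 462212/2009)
-31414/383849 + 1/((343946 + s(612))*(-74755)) = -31414/383849 + 1/((343946 + 462212/2009)*(-74755)) = -31414*1/383849 - 1/74755/(691449726/2009) = -31414/383849 + (2009/691449726)*(-1/74755) = -31414/383849 - 2009/51689324267130 = -1623768433298774461/19840895430613583370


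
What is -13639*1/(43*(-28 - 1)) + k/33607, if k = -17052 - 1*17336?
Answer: 415484037/41907929 ≈ 9.9142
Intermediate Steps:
k = -34388 (k = -17052 - 17336 = -34388)
-13639*1/(43*(-28 - 1)) + k/33607 = -13639*1/(43*(-28 - 1)) - 34388/33607 = -13639/((-29*43)) - 34388*1/33607 = -13639/(-1247) - 34388/33607 = -13639*(-1/1247) - 34388/33607 = 13639/1247 - 34388/33607 = 415484037/41907929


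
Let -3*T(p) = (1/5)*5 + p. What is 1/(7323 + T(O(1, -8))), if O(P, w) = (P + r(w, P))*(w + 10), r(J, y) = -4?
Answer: 3/21974 ≈ 0.00013652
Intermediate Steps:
O(P, w) = (-4 + P)*(10 + w) (O(P, w) = (P - 4)*(w + 10) = (-4 + P)*(10 + w))
T(p) = -⅓ - p/3 (T(p) = -((1/5)*5 + p)/3 = -((1*(⅕))*5 + p)/3 = -((⅕)*5 + p)/3 = -(1 + p)/3 = -⅓ - p/3)
1/(7323 + T(O(1, -8))) = 1/(7323 + (-⅓ - (-40 - 4*(-8) + 10*1 + 1*(-8))/3)) = 1/(7323 + (-⅓ - (-40 + 32 + 10 - 8)/3)) = 1/(7323 + (-⅓ - ⅓*(-6))) = 1/(7323 + (-⅓ + 2)) = 1/(7323 + 5/3) = 1/(21974/3) = 3/21974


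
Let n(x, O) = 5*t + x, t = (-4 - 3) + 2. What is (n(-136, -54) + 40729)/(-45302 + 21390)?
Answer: -5071/2989 ≈ -1.6966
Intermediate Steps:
t = -5 (t = -7 + 2 = -5)
n(x, O) = -25 + x (n(x, O) = 5*(-5) + x = -25 + x)
(n(-136, -54) + 40729)/(-45302 + 21390) = ((-25 - 136) + 40729)/(-45302 + 21390) = (-161 + 40729)/(-23912) = 40568*(-1/23912) = -5071/2989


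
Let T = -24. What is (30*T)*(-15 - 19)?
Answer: 24480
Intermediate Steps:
(30*T)*(-15 - 19) = (30*(-24))*(-15 - 19) = -720*(-34) = 24480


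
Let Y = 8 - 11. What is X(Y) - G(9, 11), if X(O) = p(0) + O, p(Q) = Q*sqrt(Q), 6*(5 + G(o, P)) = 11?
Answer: 1/6 ≈ 0.16667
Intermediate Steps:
Y = -3
G(o, P) = -19/6 (G(o, P) = -5 + (1/6)*11 = -5 + 11/6 = -19/6)
p(Q) = Q**(3/2)
X(O) = O (X(O) = 0**(3/2) + O = 0 + O = O)
X(Y) - G(9, 11) = -3 - 1*(-19/6) = -3 + 19/6 = 1/6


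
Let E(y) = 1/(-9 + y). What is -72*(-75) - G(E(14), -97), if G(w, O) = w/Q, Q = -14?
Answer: 378001/70 ≈ 5400.0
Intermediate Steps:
G(w, O) = -w/14 (G(w, O) = w/(-14) = w*(-1/14) = -w/14)
-72*(-75) - G(E(14), -97) = -72*(-75) - (-1)/(14*(-9 + 14)) = 5400 - (-1)/(14*5) = 5400 - 1*(-1/70) = 5400 + 1/70 = 378001/70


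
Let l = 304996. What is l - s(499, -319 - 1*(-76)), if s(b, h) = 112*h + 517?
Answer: 331695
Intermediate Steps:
s(b, h) = 517 + 112*h
l - s(499, -319 - 1*(-76)) = 304996 - (517 + 112*(-319 - 1*(-76))) = 304996 - (517 + 112*(-319 + 76)) = 304996 - (517 + 112*(-243)) = 304996 - (517 - 27216) = 304996 - 1*(-26699) = 304996 + 26699 = 331695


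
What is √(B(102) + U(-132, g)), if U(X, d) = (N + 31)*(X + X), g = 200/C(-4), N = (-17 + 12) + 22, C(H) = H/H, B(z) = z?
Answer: I*√12570 ≈ 112.12*I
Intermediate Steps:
C(H) = 1
N = 17 (N = -5 + 22 = 17)
g = 200 (g = 200/1 = 200*1 = 200)
U(X, d) = 96*X (U(X, d) = (17 + 31)*(X + X) = 48*(2*X) = 96*X)
√(B(102) + U(-132, g)) = √(102 + 96*(-132)) = √(102 - 12672) = √(-12570) = I*√12570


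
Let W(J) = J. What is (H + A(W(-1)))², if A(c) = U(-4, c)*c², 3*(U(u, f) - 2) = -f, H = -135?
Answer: 158404/9 ≈ 17600.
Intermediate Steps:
U(u, f) = 2 - f/3 (U(u, f) = 2 + (-f)/3 = 2 - f/3)
A(c) = c²*(2 - c/3) (A(c) = (2 - c/3)*c² = c²*(2 - c/3))
(H + A(W(-1)))² = (-135 + (⅓)*(-1)²*(6 - 1*(-1)))² = (-135 + (⅓)*1*(6 + 1))² = (-135 + (⅓)*1*7)² = (-135 + 7/3)² = (-398/3)² = 158404/9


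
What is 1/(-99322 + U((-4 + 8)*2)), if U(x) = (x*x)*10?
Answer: -1/98682 ≈ -1.0134e-5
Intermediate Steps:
U(x) = 10*x² (U(x) = x²*10 = 10*x²)
1/(-99322 + U((-4 + 8)*2)) = 1/(-99322 + 10*((-4 + 8)*2)²) = 1/(-99322 + 10*(4*2)²) = 1/(-99322 + 10*8²) = 1/(-99322 + 10*64) = 1/(-99322 + 640) = 1/(-98682) = -1/98682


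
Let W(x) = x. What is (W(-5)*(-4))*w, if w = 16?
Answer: 320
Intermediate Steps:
(W(-5)*(-4))*w = -5*(-4)*16 = 20*16 = 320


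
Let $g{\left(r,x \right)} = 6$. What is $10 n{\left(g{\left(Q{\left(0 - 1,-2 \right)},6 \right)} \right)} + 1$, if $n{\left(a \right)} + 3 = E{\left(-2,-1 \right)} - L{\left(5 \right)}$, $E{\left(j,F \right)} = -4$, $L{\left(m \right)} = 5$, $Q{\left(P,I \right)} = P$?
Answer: $-119$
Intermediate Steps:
$n{\left(a \right)} = -12$ ($n{\left(a \right)} = -3 - 9 = -12$)
$10 n{\left(g{\left(Q{\left(0 - 1,-2 \right)},6 \right)} \right)} + 1 = 10 \left(-12\right) + 1 = -120 + 1 = -119$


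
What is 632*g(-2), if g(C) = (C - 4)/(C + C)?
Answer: 948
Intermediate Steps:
g(C) = (-4 + C)/(2*C) (g(C) = (-4 + C)/((2*C)) = (-4 + C)*(1/(2*C)) = (-4 + C)/(2*C))
632*g(-2) = 632*((1/2)*(-4 - 2)/(-2)) = 632*((1/2)*(-1/2)*(-6)) = 632*(3/2) = 948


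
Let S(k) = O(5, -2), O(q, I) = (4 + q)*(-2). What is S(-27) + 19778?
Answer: 19760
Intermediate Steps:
O(q, I) = -8 - 2*q
S(k) = -18 (S(k) = -8 - 2*5 = -8 - 10 = -18)
S(-27) + 19778 = -18 + 19778 = 19760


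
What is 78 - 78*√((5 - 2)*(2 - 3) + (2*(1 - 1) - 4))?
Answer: 78 - 78*I*√7 ≈ 78.0 - 206.37*I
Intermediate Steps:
78 - 78*√((5 - 2)*(2 - 3) + (2*(1 - 1) - 4)) = 78 - 78*√(3*(-1) + (2*0 - 4)) = 78 - 78*√(-3 + (0 - 4)) = 78 - 78*√(-3 - 4) = 78 - 78*I*√7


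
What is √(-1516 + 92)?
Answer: 4*I*√89 ≈ 37.736*I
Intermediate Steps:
√(-1516 + 92) = √(-1424) = 4*I*√89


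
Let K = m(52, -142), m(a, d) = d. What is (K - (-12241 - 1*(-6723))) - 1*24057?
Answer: -18681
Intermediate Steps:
K = -142
(K - (-12241 - 1*(-6723))) - 1*24057 = (-142 - (-12241 - 1*(-6723))) - 1*24057 = (-142 - (-12241 + 6723)) - 24057 = (-142 - 1*(-5518)) - 24057 = (-142 + 5518) - 24057 = 5376 - 24057 = -18681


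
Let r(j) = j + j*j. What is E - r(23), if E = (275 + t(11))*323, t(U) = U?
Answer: 91826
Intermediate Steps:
E = 92378 (E = (275 + 11)*323 = 286*323 = 92378)
r(j) = j + j**2
E - r(23) = 92378 - 23*(1 + 23) = 92378 - 23*24 = 92378 - 1*552 = 92378 - 552 = 91826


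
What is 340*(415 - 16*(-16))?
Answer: 228140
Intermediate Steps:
340*(415 - 16*(-16)) = 340*(415 + 256) = 340*671 = 228140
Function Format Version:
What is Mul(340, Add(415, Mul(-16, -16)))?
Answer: 228140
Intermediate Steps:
Mul(340, Add(415, Mul(-16, -16))) = Mul(340, Add(415, 256)) = Mul(340, 671) = 228140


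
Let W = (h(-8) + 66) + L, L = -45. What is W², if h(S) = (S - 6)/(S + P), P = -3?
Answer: 60025/121 ≈ 496.07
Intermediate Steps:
h(S) = (-6 + S)/(-3 + S) (h(S) = (S - 6)/(S - 3) = (-6 + S)/(-3 + S))
W = 245/11 (W = ((-6 - 8)/(-3 - 8) + 66) - 45 = (-14/(-11) + 66) - 45 = (-1/11*(-14) + 66) - 45 = (14/11 + 66) - 45 = 740/11 - 45 = 245/11 ≈ 22.273)
W² = (245/11)² = 60025/121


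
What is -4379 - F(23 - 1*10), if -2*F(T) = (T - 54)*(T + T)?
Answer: -4912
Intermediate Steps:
F(T) = -T*(-54 + T) (F(T) = -(T - 54)*(T + T)/2 = -(-54 + T)*2*T/2 = -T*(-54 + T))
-4379 - F(23 - 1*10) = -4379 - (23 - 1*10)*(54 - (23 - 1*10)) = -4379 - (23 - 10)*(54 - (23 - 10)) = -4379 - 13*(54 - 1*13) = -4379 - 13*(54 - 13) = -4379 - 13*41 = -4379 - 1*533 = -4379 - 533 = -4912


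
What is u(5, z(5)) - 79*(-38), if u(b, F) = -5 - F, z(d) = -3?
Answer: 3000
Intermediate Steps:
u(5, z(5)) - 79*(-38) = (-5 - 1*(-3)) - 79*(-38) = (-5 + 3) + 3002 = -2 + 3002 = 3000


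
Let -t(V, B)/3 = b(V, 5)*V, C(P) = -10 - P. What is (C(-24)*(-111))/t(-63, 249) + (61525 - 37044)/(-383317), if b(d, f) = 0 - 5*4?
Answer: 11979439/34498530 ≈ 0.34724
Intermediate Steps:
b(d, f) = -20 (b(d, f) = 0 - 20 = -20)
t(V, B) = 60*V (t(V, B) = -(-60)*V = 60*V)
(C(-24)*(-111))/t(-63, 249) + (61525 - 37044)/(-383317) = ((-10 - 1*(-24))*(-111))/((60*(-63))) + (61525 - 37044)/(-383317) = ((-10 + 24)*(-111))/(-3780) + 24481*(-1/383317) = (14*(-111))*(-1/3780) - 24481/383317 = -1554*(-1/3780) - 24481/383317 = 37/90 - 24481/383317 = 11979439/34498530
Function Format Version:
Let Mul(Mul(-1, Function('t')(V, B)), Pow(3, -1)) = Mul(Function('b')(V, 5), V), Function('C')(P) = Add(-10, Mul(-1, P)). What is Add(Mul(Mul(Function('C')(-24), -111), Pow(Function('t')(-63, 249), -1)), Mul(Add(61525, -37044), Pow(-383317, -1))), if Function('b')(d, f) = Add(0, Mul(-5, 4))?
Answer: Rational(11979439, 34498530) ≈ 0.34724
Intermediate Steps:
Function('b')(d, f) = -20 (Function('b')(d, f) = Add(0, -20) = -20)
Function('t')(V, B) = Mul(60, V) (Function('t')(V, B) = Mul(-3, Mul(-20, V)) = Mul(60, V))
Add(Mul(Mul(Function('C')(-24), -111), Pow(Function('t')(-63, 249), -1)), Mul(Add(61525, -37044), Pow(-383317, -1))) = Add(Mul(Mul(Add(-10, Mul(-1, -24)), -111), Pow(Mul(60, -63), -1)), Mul(Add(61525, -37044), Pow(-383317, -1))) = Add(Mul(Mul(Add(-10, 24), -111), Pow(-3780, -1)), Mul(24481, Rational(-1, 383317))) = Add(Mul(Mul(14, -111), Rational(-1, 3780)), Rational(-24481, 383317)) = Add(Mul(-1554, Rational(-1, 3780)), Rational(-24481, 383317)) = Add(Rational(37, 90), Rational(-24481, 383317)) = Rational(11979439, 34498530)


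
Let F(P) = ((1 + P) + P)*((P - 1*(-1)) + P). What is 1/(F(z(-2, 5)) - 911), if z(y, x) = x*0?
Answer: -1/910 ≈ -0.0010989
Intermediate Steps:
z(y, x) = 0
F(P) = (1 + 2*P)² (F(P) = (1 + 2*P)*((P + 1) + P) = (1 + 2*P)*((1 + P) + P) = (1 + 2*P)*(1 + 2*P) = (1 + 2*P)²)
1/(F(z(-2, 5)) - 911) = 1/((1 + 2*0)² - 911) = 1/((1 + 0)² - 911) = 1/(1² - 911) = 1/(1 - 911) = 1/(-910) = -1/910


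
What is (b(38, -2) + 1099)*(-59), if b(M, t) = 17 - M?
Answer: -63602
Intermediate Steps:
(b(38, -2) + 1099)*(-59) = ((17 - 1*38) + 1099)*(-59) = ((17 - 38) + 1099)*(-59) = (-21 + 1099)*(-59) = 1078*(-59) = -63602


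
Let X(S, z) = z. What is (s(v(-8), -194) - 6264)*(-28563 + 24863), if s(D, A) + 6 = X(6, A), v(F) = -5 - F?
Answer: 23916800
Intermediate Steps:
s(D, A) = -6 + A
(s(v(-8), -194) - 6264)*(-28563 + 24863) = ((-6 - 194) - 6264)*(-28563 + 24863) = (-200 - 6264)*(-3700) = -6464*(-3700) = 23916800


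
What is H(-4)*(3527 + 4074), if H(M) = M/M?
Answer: 7601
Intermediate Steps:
H(M) = 1
H(-4)*(3527 + 4074) = 1*(3527 + 4074) = 1*7601 = 7601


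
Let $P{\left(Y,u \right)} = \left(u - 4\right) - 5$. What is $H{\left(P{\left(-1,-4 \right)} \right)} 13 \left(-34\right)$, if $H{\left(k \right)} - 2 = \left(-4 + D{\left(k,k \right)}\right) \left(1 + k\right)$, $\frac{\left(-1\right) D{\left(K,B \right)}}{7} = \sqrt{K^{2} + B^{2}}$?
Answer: $-22100 - 482664 \sqrt{2} \approx -7.0469 \cdot 10^{5}$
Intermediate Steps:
$D{\left(K,B \right)} = - 7 \sqrt{B^{2} + K^{2}}$ ($D{\left(K,B \right)} = - 7 \sqrt{K^{2} + B^{2}} = - 7 \sqrt{B^{2} + K^{2}}$)
$P{\left(Y,u \right)} = -9 + u$ ($P{\left(Y,u \right)} = \left(-4 + u\right) - 5 = -9 + u$)
$H{\left(k \right)} = 2 + \left(1 + k\right) \left(-4 - 7 \sqrt{2} \sqrt{k^{2}}\right)$ ($H{\left(k \right)} = 2 + \left(-4 - 7 \sqrt{k^{2} + k^{2}}\right) \left(1 + k\right) = 2 + \left(-4 - 7 \sqrt{2 k^{2}}\right) \left(1 + k\right) = 2 + \left(-4 - 7 \sqrt{2} \sqrt{k^{2}}\right) \left(1 + k\right) = 2 + \left(1 + k\right) \left(-4 - 7 \sqrt{2} \sqrt{k^{2}}\right)$)
$H{\left(P{\left(-1,-4 \right)} \right)} 13 \left(-34\right) = \left(-2 - 4 \left(-9 - 4\right) - 7 \sqrt{2} \sqrt{\left(-9 - 4\right)^{2}} - 7 \left(-9 - 4\right) \sqrt{2} \sqrt{\left(-9 - 4\right)^{2}}\right) 13 \left(-34\right) = \left(-2 - -52 - 7 \sqrt{2} \sqrt{\left(-13\right)^{2}} - - 91 \sqrt{2} \sqrt{\left(-13\right)^{2}}\right) \left(-442\right) = \left(-2 + 52 - 7 \sqrt{2} \sqrt{169} - - 91 \sqrt{2} \sqrt{169}\right) \left(-442\right) = \left(-2 + 52 - 7 \sqrt{2} \cdot 13 - \left(-91\right) \sqrt{2} \cdot 13\right) \left(-442\right) = \left(-2 + 52 - 91 \sqrt{2} + 1183 \sqrt{2}\right) \left(-442\right) = \left(50 + 1092 \sqrt{2}\right) \left(-442\right) = -22100 - 482664 \sqrt{2}$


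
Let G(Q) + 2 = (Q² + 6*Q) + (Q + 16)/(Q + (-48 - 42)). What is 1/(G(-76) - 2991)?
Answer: 83/193171 ≈ 0.00042967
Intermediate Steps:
G(Q) = -2 + Q² + 6*Q + (16 + Q)/(-90 + Q) (G(Q) = -2 + ((Q² + 6*Q) + (Q + 16)/(Q + (-48 - 42))) = -2 + ((Q² + 6*Q) + (16 + Q)/(Q - 90)) = -2 + ((Q² + 6*Q) + (16 + Q)/(-90 + Q)) = -2 + (Q² + 6*Q + (16 + Q)/(-90 + Q)) = -2 + Q² + 6*Q + (16 + Q)/(-90 + Q))
1/(G(-76) - 2991) = 1/((196 + (-76)³ - 541*(-76) - 84*(-76)²)/(-90 - 76) - 2991) = 1/((196 - 438976 + 41116 - 84*5776)/(-166) - 2991) = 1/(-(196 - 438976 + 41116 - 485184)/166 - 2991) = 1/(-1/166*(-882848) - 2991) = 1/(441424/83 - 2991) = 1/(193171/83) = 83/193171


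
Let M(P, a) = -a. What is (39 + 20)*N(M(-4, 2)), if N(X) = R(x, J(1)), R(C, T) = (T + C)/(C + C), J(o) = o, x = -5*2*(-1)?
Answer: 649/20 ≈ 32.450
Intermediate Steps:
x = 10 (x = -10*(-1) = 10)
R(C, T) = (C + T)/(2*C) (R(C, T) = (C + T)/((2*C)) = (C + T)*(1/(2*C)) = (C + T)/(2*C))
N(X) = 11/20 (N(X) = (½)*(10 + 1)/10 = (½)*(⅒)*11 = 11/20)
(39 + 20)*N(M(-4, 2)) = (39 + 20)*(11/20) = 59*(11/20) = 649/20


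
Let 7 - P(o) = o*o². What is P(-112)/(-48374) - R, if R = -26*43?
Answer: 52677197/48374 ≈ 1089.0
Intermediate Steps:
R = -1118
P(o) = 7 - o³ (P(o) = 7 - o*o² = 7 - o³)
P(-112)/(-48374) - R = (7 - 1*(-112)³)/(-48374) - 1*(-1118) = (7 - 1*(-1404928))*(-1/48374) + 1118 = (7 + 1404928)*(-1/48374) + 1118 = 1404935*(-1/48374) + 1118 = -1404935/48374 + 1118 = 52677197/48374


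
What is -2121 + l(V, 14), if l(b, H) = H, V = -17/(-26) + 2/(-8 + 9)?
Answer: -2107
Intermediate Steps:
V = 69/26 (V = -17*(-1/26) + 2/1 = 17/26 + 2*1 = 17/26 + 2 = 69/26 ≈ 2.6538)
-2121 + l(V, 14) = -2121 + 14 = -2107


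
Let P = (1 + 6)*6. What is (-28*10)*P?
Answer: -11760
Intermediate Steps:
P = 42 (P = 7*6 = 42)
(-28*10)*P = -28*10*42 = -280*42 = -11760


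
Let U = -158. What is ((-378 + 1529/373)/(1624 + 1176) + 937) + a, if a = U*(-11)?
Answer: 558726107/208880 ≈ 2674.9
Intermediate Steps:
a = 1738 (a = -158*(-11) = 1738)
((-378 + 1529/373)/(1624 + 1176) + 937) + a = ((-378 + 1529/373)/(1624 + 1176) + 937) + 1738 = ((-378 + 1529*(1/373))/2800 + 937) + 1738 = ((-378 + 1529/373)*(1/2800) + 937) + 1738 = (-139465/373*1/2800 + 937) + 1738 = (-27893/208880 + 937) + 1738 = 195692667/208880 + 1738 = 558726107/208880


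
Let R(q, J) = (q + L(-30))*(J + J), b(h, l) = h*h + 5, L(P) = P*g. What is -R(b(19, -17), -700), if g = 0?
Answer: 512400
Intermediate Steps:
L(P) = 0 (L(P) = P*0 = 0)
b(h, l) = 5 + h² (b(h, l) = h² + 5 = 5 + h²)
R(q, J) = 2*J*q (R(q, J) = (q + 0)*(J + J) = q*(2*J) = 2*J*q)
-R(b(19, -17), -700) = -2*(-700)*(5 + 19²) = -2*(-700)*(5 + 361) = -2*(-700)*366 = -1*(-512400) = 512400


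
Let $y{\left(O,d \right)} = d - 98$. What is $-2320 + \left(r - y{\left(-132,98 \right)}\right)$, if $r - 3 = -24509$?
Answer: $-26826$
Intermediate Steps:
$r = -24506$ ($r = 3 - 24509 = -24506$)
$y{\left(O,d \right)} = -98 + d$
$-2320 + \left(r - y{\left(-132,98 \right)}\right) = -2320 - 24506 = -26826$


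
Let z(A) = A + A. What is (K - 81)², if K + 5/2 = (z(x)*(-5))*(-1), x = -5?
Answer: 71289/4 ≈ 17822.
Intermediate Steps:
z(A) = 2*A
K = -105/2 (K = -5/2 + ((2*(-5))*(-5))*(-1) = -5/2 - 10*(-5)*(-1) = -5/2 + 50*(-1) = -5/2 - 50 = -105/2 ≈ -52.500)
(K - 81)² = (-105/2 - 81)² = (-267/2)² = 71289/4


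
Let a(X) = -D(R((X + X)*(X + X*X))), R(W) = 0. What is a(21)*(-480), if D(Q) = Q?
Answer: 0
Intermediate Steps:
a(X) = 0 (a(X) = -1*0 = 0)
a(21)*(-480) = 0*(-480) = 0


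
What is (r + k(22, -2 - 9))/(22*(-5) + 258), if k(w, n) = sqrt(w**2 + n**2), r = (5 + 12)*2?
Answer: 17/74 + 11*sqrt(5)/148 ≈ 0.39592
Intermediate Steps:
r = 34 (r = 17*2 = 34)
k(w, n) = sqrt(n**2 + w**2)
(r + k(22, -2 - 9))/(22*(-5) + 258) = (34 + sqrt((-2 - 9)**2 + 22**2))/(22*(-5) + 258) = (34 + sqrt((-11)**2 + 484))/(-110 + 258) = (34 + sqrt(121 + 484))/148 = (34 + sqrt(605))*(1/148) = (34 + 11*sqrt(5))*(1/148) = 17/74 + 11*sqrt(5)/148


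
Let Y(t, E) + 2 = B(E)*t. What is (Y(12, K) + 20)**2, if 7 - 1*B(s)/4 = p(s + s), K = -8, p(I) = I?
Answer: 1258884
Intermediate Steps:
B(s) = 28 - 8*s (B(s) = 28 - 4*(s + s) = 28 - 8*s)
Y(t, E) = -2 + t*(28 - 8*E) (Y(t, E) = -2 + (28 - 8*E)*t = -2 + t*(28 - 8*E))
(Y(12, K) + 20)**2 = ((-2 + 28*12 - 8*(-8)*12) + 20)**2 = ((-2 + 336 + 768) + 20)**2 = (1102 + 20)**2 = 1122**2 = 1258884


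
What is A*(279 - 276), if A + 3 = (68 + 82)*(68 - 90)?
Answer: -9909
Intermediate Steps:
A = -3303 (A = -3 + (68 + 82)*(68 - 90) = -3 + 150*(-22) = -3 - 3300 = -3303)
A*(279 - 276) = -3303*(279 - 276) = -3303*3 = -9909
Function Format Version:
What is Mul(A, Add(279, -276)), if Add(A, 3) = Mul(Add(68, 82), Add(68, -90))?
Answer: -9909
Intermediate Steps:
A = -3303 (A = Add(-3, Mul(Add(68, 82), Add(68, -90))) = Add(-3, Mul(150, -22)) = Add(-3, -3300) = -3303)
Mul(A, Add(279, -276)) = Mul(-3303, Add(279, -276)) = Mul(-3303, 3) = -9909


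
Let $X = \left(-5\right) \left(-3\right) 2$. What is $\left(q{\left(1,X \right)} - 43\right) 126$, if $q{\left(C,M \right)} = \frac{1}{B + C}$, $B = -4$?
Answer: $-5460$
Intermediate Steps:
$X = 30$ ($X = 15 \cdot 2 = 30$)
$q{\left(C,M \right)} = \frac{1}{-4 + C}$
$\left(q{\left(1,X \right)} - 43\right) 126 = \left(\frac{1}{-4 + 1} - 43\right) 126 = \left(\frac{1}{-3} - 43\right) 126 = \left(- \frac{1}{3} - 43\right) 126 = \left(- \frac{130}{3}\right) 126 = -5460$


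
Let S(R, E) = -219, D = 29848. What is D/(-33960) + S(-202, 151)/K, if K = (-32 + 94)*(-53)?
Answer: -11330411/13949070 ≈ -0.81227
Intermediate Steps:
K = -3286 (K = 62*(-53) = -3286)
D/(-33960) + S(-202, 151)/K = 29848/(-33960) - 219/(-3286) = 29848*(-1/33960) - 219*(-1/3286) = -3731/4245 + 219/3286 = -11330411/13949070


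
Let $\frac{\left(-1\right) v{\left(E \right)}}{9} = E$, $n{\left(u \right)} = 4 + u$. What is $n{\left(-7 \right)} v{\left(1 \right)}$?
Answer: $27$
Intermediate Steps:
$v{\left(E \right)} = - 9 E$
$n{\left(-7 \right)} v{\left(1 \right)} = \left(4 - 7\right) \left(\left(-9\right) 1\right) = \left(-3\right) \left(-9\right) = 27$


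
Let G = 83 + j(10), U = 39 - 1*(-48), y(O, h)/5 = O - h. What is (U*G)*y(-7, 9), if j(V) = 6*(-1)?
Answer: -535920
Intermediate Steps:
y(O, h) = -5*h + 5*O (y(O, h) = 5*(O - h) = -5*h + 5*O)
U = 87 (U = 39 + 48 = 87)
j(V) = -6
G = 77 (G = 83 - 6 = 77)
(U*G)*y(-7, 9) = (87*77)*(-5*9 + 5*(-7)) = 6699*(-45 - 35) = 6699*(-80) = -535920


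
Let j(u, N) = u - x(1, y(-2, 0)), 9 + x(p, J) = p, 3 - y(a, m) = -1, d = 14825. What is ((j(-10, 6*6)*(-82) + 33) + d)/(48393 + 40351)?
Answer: 7511/44372 ≈ 0.16927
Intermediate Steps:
y(a, m) = 4 (y(a, m) = 3 - 1*(-1) = 3 + 1 = 4)
x(p, J) = -9 + p
j(u, N) = 8 + u (j(u, N) = u - (-9 + 1) = u - 1*(-8) = u + 8 = 8 + u)
((j(-10, 6*6)*(-82) + 33) + d)/(48393 + 40351) = (((8 - 10)*(-82) + 33) + 14825)/(48393 + 40351) = ((-2*(-82) + 33) + 14825)/88744 = ((164 + 33) + 14825)*(1/88744) = (197 + 14825)*(1/88744) = 15022*(1/88744) = 7511/44372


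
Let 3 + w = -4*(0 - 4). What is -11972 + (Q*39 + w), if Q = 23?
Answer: -11062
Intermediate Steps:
w = 13 (w = -3 - 4*(0 - 4) = -3 - 4*(-4) = -3 + 16 = 13)
-11972 + (Q*39 + w) = -11972 + (23*39 + 13) = -11972 + (897 + 13) = -11972 + 910 = -11062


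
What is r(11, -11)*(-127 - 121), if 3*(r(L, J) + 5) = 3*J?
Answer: 3968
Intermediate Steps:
r(L, J) = -5 + J (r(L, J) = -5 + (3*J)/3 = -5 + J)
r(11, -11)*(-127 - 121) = (-5 - 11)*(-127 - 121) = -16*(-248) = 3968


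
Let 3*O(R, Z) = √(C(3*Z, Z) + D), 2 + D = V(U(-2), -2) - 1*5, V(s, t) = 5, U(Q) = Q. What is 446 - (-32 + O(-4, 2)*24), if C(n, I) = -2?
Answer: 478 - 16*I ≈ 478.0 - 16.0*I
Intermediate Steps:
D = -2 (D = -2 + (5 - 1*5) = -2 + (5 - 5) = -2 + 0 = -2)
O(R, Z) = 2*I/3 (O(R, Z) = √(-2 - 2)/3 = √(-4)/3 = (2*I)/3 = 2*I/3)
446 - (-32 + O(-4, 2)*24) = 446 - (-32 + (2*I/3)*24) = 446 - (-32 + 16*I) = 446 + (32 - 16*I) = 478 - 16*I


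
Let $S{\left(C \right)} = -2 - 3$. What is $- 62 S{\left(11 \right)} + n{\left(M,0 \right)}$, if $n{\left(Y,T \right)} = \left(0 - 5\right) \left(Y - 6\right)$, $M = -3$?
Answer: $355$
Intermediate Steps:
$S{\left(C \right)} = -5$ ($S{\left(C \right)} = -2 - 3 = -5$)
$n{\left(Y,T \right)} = 30 - 5 Y$ ($n{\left(Y,T \right)} = - 5 \left(-6 + Y\right) = 30 - 5 Y$)
$- 62 S{\left(11 \right)} + n{\left(M,0 \right)} = \left(-62\right) \left(-5\right) + \left(30 - -15\right) = 310 + \left(30 + 15\right) = 310 + 45 = 355$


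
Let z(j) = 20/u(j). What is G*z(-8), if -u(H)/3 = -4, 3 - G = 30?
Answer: -45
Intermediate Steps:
G = -27 (G = 3 - 1*30 = 3 - 30 = -27)
u(H) = 12 (u(H) = -3*(-4) = 12)
z(j) = 5/3 (z(j) = 20/12 = 20*(1/12) = 5/3)
G*z(-8) = -27*5/3 = -45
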